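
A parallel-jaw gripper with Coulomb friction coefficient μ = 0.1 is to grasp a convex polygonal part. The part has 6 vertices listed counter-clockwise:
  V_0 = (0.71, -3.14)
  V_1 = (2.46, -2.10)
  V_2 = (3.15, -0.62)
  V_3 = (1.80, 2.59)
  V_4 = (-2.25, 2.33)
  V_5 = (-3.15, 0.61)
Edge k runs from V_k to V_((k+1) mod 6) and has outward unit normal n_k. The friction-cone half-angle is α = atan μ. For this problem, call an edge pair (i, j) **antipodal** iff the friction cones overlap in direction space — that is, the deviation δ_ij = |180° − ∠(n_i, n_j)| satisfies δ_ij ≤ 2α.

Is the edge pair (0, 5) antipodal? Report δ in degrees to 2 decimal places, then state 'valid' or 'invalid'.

α = atan 0.1 = 5.71°;  2α = 11.42°
edge 0: e_0 = (+1.75, +1.04);  n_0 = (+0.5109, -0.8597)
edge 5: e_5 = (+3.86, -3.75);  n_5 = (-0.6968, -0.7173)
∠(n_0, n_5) = 74.89°
δ = |180° − 74.89°| = 105.11°
105.11° > 2α = 11.42°  →  invalid

δ = 105.11°, invalid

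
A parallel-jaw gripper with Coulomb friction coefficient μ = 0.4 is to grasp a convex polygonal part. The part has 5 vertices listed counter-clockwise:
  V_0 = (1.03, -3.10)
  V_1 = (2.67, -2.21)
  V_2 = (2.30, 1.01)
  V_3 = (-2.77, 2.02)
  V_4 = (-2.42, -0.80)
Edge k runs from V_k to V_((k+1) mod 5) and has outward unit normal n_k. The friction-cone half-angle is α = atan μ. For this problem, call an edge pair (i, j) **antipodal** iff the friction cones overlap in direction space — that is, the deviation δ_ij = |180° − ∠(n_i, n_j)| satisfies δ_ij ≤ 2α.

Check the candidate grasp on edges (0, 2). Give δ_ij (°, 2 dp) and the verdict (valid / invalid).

δ = 39.75°, valid

α = atan 0.4 = 21.80°;  2α = 43.60°
edge 0: e_0 = (+1.64, +0.89);  n_0 = (+0.4770, -0.8789)
edge 2: e_2 = (-5.07, +1.01);  n_2 = (+0.1954, +0.9807)
∠(n_0, n_2) = 140.25°
δ = |180° − 140.25°| = 39.75°
39.75° ≤ 2α = 43.60°  →  valid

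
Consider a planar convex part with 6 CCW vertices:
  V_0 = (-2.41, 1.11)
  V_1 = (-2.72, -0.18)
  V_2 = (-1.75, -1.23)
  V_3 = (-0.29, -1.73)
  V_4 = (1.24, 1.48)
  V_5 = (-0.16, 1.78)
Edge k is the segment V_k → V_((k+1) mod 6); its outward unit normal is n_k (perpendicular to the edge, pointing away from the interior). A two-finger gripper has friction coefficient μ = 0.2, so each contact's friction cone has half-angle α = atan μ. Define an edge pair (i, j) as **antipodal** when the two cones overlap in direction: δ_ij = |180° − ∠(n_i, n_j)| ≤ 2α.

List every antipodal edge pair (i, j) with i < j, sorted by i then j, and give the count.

α = atan 0.2 = 11.31°;  2α = 22.62°
n_0 = (-0.9723, +0.2337)
n_1 = (-0.7345, -0.6786)
n_2 = (-0.3240, -0.9461)
n_3 = (+0.9027, -0.4303)
n_4 = (+0.2095, +0.9778)
n_5 = (-0.2854, +0.9584)
  (0,1): δ = 123.76°  ·
  (0,2): δ = 95.39°  ·
  (0,3): δ = 11.97°  ✓
  (0,4): δ = 91.42°  ·
  (0,5): δ = 120.09°  ·
  (1,2): δ = 151.64°  ·
  (1,3): δ = 68.22°  ·
  (1,4): δ = 35.17°  ·
  (1,5): δ = 63.85°  ·
  (2,3): δ = 96.58°  ·
  (2,4): δ = 6.81°  ✓
  (2,5): δ = 35.49°  ·
  (3,4): δ = 76.61°  ·
  (3,5): δ = 47.93°  ·
  (4,5): δ = 151.32°  ·
antipodal pairs: 2

count = 2; pairs: (0,3), (2,4)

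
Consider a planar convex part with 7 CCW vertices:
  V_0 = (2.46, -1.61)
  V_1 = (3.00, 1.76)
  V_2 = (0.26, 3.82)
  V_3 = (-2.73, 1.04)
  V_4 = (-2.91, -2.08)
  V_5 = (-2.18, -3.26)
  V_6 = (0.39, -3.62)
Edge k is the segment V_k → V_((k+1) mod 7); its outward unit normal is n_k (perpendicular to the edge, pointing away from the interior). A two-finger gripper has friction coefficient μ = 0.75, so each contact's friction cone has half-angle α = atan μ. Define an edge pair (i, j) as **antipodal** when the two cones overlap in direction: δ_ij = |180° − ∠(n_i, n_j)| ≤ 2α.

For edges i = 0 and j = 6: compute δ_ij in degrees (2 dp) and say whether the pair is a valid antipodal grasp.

α = atan 0.75 = 36.87°;  2α = 73.74°
edge 0: e_0 = (+0.54, +3.37);  n_0 = (+0.9874, -0.1582)
edge 6: e_6 = (+2.07, +2.01);  n_6 = (+0.6966, -0.7174)
∠(n_0, n_6) = 36.74°
δ = |180° − 36.74°| = 143.26°
143.26° > 2α = 73.74°  →  invalid

δ = 143.26°, invalid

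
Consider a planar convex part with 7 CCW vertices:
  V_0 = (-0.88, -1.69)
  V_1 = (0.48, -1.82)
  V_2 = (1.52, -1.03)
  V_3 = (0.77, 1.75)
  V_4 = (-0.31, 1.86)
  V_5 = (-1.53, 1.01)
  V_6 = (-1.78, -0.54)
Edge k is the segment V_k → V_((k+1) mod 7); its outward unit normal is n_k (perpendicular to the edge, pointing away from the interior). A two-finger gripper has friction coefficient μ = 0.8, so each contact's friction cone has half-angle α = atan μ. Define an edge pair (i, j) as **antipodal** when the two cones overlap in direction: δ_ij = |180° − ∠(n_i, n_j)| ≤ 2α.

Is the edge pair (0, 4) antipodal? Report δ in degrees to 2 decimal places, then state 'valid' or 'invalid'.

δ = 40.33°, valid

α = atan 0.8 = 38.66°;  2α = 77.32°
edge 0: e_0 = (+1.36, -0.13);  n_0 = (-0.0952, -0.9955)
edge 4: e_4 = (-1.22, -0.85);  n_4 = (-0.5717, +0.8205)
∠(n_0, n_4) = 139.67°
δ = |180° − 139.67°| = 40.33°
40.33° ≤ 2α = 77.32°  →  valid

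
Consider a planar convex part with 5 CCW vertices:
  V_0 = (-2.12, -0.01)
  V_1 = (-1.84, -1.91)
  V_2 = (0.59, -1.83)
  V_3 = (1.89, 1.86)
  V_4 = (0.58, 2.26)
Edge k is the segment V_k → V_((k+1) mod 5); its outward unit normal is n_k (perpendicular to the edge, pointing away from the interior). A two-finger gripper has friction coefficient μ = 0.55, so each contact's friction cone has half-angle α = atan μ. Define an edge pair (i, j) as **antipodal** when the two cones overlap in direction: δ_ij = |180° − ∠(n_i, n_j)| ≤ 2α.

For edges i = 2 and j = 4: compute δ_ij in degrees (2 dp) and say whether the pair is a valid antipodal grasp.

α = atan 0.55 = 28.81°;  2α = 57.62°
edge 2: e_2 = (+1.30, +3.69);  n_2 = (+0.9432, -0.3323)
edge 4: e_4 = (-2.70, -2.27);  n_4 = (-0.6435, +0.7654)
∠(n_2, n_4) = 149.46°
δ = |180° − 149.46°| = 30.54°
30.54° ≤ 2α = 57.62°  →  valid

δ = 30.54°, valid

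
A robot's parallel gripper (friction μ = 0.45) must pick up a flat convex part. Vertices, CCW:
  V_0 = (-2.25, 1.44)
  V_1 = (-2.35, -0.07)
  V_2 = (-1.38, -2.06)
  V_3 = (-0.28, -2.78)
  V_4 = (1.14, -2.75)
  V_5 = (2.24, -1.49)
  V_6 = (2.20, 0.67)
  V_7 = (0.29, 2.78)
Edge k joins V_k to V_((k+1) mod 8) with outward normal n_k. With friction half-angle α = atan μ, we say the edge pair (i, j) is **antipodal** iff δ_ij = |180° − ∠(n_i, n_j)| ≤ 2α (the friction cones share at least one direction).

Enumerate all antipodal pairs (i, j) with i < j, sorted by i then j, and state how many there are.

count = 8; pairs: (0,4), (0,5), (0,6), (1,5), (1,6), (2,6), (3,7), (4,7)

α = atan 0.45 = 24.23°;  2α = 48.46°
n_0 = (-0.9978, +0.0661)
n_1 = (-0.8989, -0.4382)
n_2 = (-0.5477, -0.8367)
n_3 = (+0.0211, -0.9998)
n_4 = (+0.7533, -0.6577)
n_5 = (+0.9998, +0.0185)
n_6 = (+0.7414, +0.6711)
n_7 = (-0.4666, +0.8845)
  (0,1): δ = 150.22°  ·
  (0,2): δ = 119.42°  ·
  (0,3): δ = 85.00°  ·
  (0,4): δ = 37.33°  ✓
  (0,5): δ = 4.85°  ✓
  (0,6): δ = 45.94°  ✓
  (0,7): δ = 121.60°  ·
  (1,2): δ = 149.19°  ·
  (1,3): δ = 114.78°  ·
  (1,4): δ = 67.11°  ·
  (1,5): δ = 24.93°  ✓
  (1,6): δ = 16.17°  ✓
  (1,7): δ = 91.83°  ·
  (2,3): δ = 145.58°  ·
  (2,4): δ = 97.91°  ·
  (2,5): δ = 55.73°  ·
  (2,6): δ = 14.64°  ✓
  (2,7): δ = 61.02°  ·
  (3,4): δ = 132.33°  ·
  (3,5): δ = 90.15°  ·
  (3,6): δ = 49.06°  ·
  (3,7): δ = 26.60°  ✓
  (4,5): δ = 137.82°  ·
  (4,6): δ = 96.73°  ·
  (4,7): δ = 21.06°  ✓
  (5,6): δ = 138.91°  ·
  (5,7): δ = 63.25°  ·
  (6,7): δ = 104.34°  ·
antipodal pairs: 8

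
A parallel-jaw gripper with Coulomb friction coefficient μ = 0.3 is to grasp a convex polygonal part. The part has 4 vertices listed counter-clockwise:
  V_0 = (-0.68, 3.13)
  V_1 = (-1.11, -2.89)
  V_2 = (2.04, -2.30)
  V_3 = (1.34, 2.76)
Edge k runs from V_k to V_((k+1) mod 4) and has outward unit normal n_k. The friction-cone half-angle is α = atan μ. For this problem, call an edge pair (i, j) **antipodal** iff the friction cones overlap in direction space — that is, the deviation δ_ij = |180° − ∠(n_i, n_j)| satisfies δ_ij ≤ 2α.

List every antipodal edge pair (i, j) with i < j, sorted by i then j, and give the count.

count = 2; pairs: (0,2), (1,3)

α = atan 0.3 = 16.70°;  2α = 33.40°
n_0 = (-0.9975, +0.0712)
n_1 = (+0.1841, -0.9829)
n_2 = (+0.9906, +0.1370)
n_3 = (+0.1802, +0.9836)
  (0,1): δ = 75.31°  ·
  (0,2): δ = 11.96°  ✓
  (0,3): δ = 83.71°  ·
  (1,2): δ = 92.73°  ·
  (1,3): δ = 20.99°  ✓
  (2,3): δ = 108.26°  ·
antipodal pairs: 2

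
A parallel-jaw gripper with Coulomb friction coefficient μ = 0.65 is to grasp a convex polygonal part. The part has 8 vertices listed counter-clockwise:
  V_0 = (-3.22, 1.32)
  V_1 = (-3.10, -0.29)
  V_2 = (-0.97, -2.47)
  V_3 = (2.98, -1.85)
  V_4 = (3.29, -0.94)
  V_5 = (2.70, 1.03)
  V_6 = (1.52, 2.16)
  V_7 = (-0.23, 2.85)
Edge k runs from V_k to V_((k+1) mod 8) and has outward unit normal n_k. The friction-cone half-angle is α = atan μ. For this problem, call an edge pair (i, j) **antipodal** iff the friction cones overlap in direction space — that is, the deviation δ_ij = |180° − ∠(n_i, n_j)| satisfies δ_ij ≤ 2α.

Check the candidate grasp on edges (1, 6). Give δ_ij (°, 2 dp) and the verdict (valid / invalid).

δ = 24.15°, valid

α = atan 0.65 = 33.02°;  2α = 66.05°
edge 1: e_1 = (+2.13, -2.18);  n_1 = (-0.7153, -0.6989)
edge 6: e_6 = (-1.75, +0.69);  n_6 = (+0.3668, +0.9303)
∠(n_1, n_6) = 155.85°
δ = |180° − 155.85°| = 24.15°
24.15° ≤ 2α = 66.05°  →  valid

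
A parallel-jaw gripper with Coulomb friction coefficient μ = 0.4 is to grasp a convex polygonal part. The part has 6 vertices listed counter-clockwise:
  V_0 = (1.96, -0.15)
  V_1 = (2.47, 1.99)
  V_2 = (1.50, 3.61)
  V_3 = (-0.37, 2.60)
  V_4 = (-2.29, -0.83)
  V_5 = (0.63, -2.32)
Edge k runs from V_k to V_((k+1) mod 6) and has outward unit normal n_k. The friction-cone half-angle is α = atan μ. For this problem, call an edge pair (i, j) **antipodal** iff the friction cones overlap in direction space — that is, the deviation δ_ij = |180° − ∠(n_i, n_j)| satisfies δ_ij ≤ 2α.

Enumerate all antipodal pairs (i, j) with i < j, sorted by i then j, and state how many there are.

count = 4; pairs: (0,3), (1,4), (2,5), (3,5)

α = atan 0.4 = 21.80°;  2α = 43.60°
n_0 = (+0.9728, -0.2318)
n_1 = (+0.8580, +0.5137)
n_2 = (-0.4752, +0.8799)
n_3 = (-0.8726, +0.4884)
n_4 = (-0.4545, -0.8907)
n_5 = (+0.8526, -0.5226)
  (0,1): δ = 135.68°  ·
  (0,2): δ = 48.22°  ·
  (0,3): δ = 15.83°  ✓
  (0,4): δ = 76.37°  ·
  (0,5): δ = 161.90°  ·
  (1,2): δ = 92.54°  ·
  (1,3): δ = 60.15°  ·
  (1,4): δ = 32.05°  ✓
  (1,5): δ = 117.58°  ·
  (2,3): δ = 147.61°  ·
  (2,4): δ = 55.41°  ·
  (2,5): δ = 30.12°  ✓
  (3,4): δ = 87.80°  ·
  (3,5): δ = 2.27°  ✓
  (4,5): δ = 94.47°  ·
antipodal pairs: 4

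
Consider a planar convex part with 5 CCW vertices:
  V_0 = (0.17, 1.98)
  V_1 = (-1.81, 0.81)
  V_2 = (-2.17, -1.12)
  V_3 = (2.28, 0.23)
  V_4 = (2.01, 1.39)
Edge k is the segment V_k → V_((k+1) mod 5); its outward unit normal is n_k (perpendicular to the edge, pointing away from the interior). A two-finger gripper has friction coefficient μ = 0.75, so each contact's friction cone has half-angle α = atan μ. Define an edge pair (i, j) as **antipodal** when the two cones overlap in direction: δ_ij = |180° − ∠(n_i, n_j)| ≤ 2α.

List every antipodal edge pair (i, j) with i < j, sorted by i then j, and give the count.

α = atan 0.75 = 36.87°;  2α = 73.74°
n_0 = (-0.5087, +0.8609)
n_1 = (-0.9830, +0.1834)
n_2 = (+0.2903, -0.9569)
n_3 = (+0.9740, +0.2267)
n_4 = (+0.3053, +0.9522)
  (0,1): δ = 131.15°  ·
  (0,2): δ = 13.70°  ✓
  (0,3): δ = 72.52°  ✓
  (0,4): δ = 131.64°  ·
  (1,2): δ = 62.56°  ✓
  (1,3): δ = 23.67°  ✓
  (1,4): δ = 82.79°  ·
  (2,3): δ = 93.77°  ·
  (2,4): δ = 34.65°  ✓
  (3,4): δ = 120.88°  ·
antipodal pairs: 5

count = 5; pairs: (0,2), (0,3), (1,2), (1,3), (2,4)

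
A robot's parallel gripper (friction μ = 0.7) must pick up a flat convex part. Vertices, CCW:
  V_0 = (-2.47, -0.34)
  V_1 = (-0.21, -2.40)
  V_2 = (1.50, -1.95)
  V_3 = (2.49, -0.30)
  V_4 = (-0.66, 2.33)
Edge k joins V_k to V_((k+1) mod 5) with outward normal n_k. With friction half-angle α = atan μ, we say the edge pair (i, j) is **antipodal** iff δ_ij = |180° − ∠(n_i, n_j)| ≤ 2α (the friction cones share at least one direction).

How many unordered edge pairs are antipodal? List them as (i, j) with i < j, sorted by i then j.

α = atan 0.7 = 34.99°;  2α = 69.98°
n_0 = (-0.6736, -0.7391)
n_1 = (+0.2545, -0.9671)
n_2 = (+0.8575, -0.5145)
n_3 = (+0.6409, +0.7676)
n_4 = (-0.8277, +0.5611)
  (0,1): δ = 122.91°  ·
  (0,2): δ = 78.61°  ·
  (0,3): δ = 2.49°  ✓
  (0,4): δ = 98.22°  ·
  (1,2): δ = 135.71°  ·
  (1,3): δ = 54.60°  ✓
  (1,4): δ = 41.12°  ✓
  (2,3): δ = 98.90°  ·
  (2,4): δ = 3.17°  ✓
  (3,4): δ = 84.27°  ·
antipodal pairs: 4

count = 4; pairs: (0,3), (1,3), (1,4), (2,4)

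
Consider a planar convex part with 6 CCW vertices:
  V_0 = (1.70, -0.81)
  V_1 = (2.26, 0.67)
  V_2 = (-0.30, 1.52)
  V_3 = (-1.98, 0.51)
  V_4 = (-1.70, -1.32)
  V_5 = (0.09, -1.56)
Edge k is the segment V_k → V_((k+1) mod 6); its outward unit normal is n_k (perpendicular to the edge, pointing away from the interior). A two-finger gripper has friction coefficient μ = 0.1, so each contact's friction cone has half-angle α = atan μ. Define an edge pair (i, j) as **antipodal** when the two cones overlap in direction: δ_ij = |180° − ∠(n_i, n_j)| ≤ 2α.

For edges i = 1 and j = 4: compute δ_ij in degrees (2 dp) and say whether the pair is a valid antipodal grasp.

δ = 10.73°, valid

α = atan 0.1 = 5.71°;  2α = 11.42°
edge 1: e_1 = (-2.56, +0.85);  n_1 = (+0.3151, +0.9491)
edge 4: e_4 = (+1.79, -0.24);  n_4 = (-0.1329, -0.9911)
∠(n_1, n_4) = 169.27°
δ = |180° − 169.27°| = 10.73°
10.73° ≤ 2α = 11.42°  →  valid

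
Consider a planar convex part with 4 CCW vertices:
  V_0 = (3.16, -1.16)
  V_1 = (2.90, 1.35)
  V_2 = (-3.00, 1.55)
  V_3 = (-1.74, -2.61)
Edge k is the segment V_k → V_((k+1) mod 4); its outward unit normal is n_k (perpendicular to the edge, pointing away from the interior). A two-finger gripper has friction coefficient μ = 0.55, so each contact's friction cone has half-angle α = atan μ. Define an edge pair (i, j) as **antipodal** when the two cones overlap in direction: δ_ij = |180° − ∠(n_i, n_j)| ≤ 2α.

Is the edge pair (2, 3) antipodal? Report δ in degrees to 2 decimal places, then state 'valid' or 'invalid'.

α = atan 0.55 = 28.81°;  2α = 57.62°
edge 2: e_2 = (+1.26, -4.16);  n_2 = (-0.9571, -0.2899)
edge 3: e_3 = (+4.90, +1.45);  n_3 = (+0.2838, -0.9589)
∠(n_2, n_3) = 89.63°
δ = |180° − 89.63°| = 90.37°
90.37° > 2α = 57.62°  →  invalid

δ = 90.37°, invalid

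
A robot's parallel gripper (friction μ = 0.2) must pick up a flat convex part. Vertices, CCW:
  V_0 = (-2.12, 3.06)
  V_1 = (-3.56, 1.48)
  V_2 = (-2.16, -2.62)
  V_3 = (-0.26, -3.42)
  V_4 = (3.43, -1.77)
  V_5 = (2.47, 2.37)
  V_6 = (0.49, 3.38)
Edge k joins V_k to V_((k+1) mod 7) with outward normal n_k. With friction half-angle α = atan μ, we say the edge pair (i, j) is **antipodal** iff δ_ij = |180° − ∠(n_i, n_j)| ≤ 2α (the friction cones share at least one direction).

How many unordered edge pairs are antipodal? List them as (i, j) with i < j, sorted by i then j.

α = atan 0.2 = 11.31°;  2α = 22.62°
n_0 = (-0.7391, +0.6736)
n_1 = (-0.9463, -0.3231)
n_2 = (-0.3881, -0.9216)
n_3 = (+0.4082, -0.9129)
n_4 = (+0.9742, +0.2259)
n_5 = (+0.4544, +0.8908)
n_6 = (-0.1217, +0.9926)
  (0,1): δ = 118.80°  ·
  (0,2): δ = 70.49°  ·
  (0,3): δ = 23.56°  ·
  (0,4): δ = 55.40°  ·
  (0,5): δ = 105.32°  ·
  (0,6): δ = 139.34°  ·
  (1,2): δ = 131.69°  ·
  (1,3): δ = 84.76°  ·
  (1,4): δ = 5.80°  ✓
  (1,5): δ = 44.12°  ·
  (1,6): δ = 78.14°  ·
  (2,3): δ = 133.07°  ·
  (2,4): δ = 54.11°  ·
  (2,5): δ = 4.19°  ✓
  (2,6): δ = 29.82°  ·
  (3,4): δ = 101.04°  ·
  (3,5): δ = 51.12°  ·
  (3,6): δ = 17.10°  ✓
  (4,5): δ = 130.08°  ·
  (4,6): δ = 96.07°  ·
  (5,6): δ = 145.98°  ·
antipodal pairs: 3

count = 3; pairs: (1,4), (2,5), (3,6)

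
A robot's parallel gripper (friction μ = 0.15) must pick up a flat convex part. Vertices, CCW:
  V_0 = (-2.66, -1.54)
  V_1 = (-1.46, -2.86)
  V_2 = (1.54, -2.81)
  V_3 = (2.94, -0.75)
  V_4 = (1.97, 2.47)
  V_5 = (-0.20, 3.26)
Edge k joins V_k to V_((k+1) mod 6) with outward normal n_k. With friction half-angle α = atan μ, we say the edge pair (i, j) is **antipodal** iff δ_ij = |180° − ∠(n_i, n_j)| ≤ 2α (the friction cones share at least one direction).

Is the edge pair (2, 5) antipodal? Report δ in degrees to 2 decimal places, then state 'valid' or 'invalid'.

δ = 7.07°, valid

α = atan 0.15 = 8.53°;  2α = 17.06°
edge 2: e_2 = (+1.40, +2.06);  n_2 = (+0.8271, -0.5621)
edge 5: e_5 = (-2.46, -4.80);  n_5 = (-0.8899, +0.4561)
∠(n_2, n_5) = 172.93°
δ = |180° − 172.93°| = 7.07°
7.07° ≤ 2α = 17.06°  →  valid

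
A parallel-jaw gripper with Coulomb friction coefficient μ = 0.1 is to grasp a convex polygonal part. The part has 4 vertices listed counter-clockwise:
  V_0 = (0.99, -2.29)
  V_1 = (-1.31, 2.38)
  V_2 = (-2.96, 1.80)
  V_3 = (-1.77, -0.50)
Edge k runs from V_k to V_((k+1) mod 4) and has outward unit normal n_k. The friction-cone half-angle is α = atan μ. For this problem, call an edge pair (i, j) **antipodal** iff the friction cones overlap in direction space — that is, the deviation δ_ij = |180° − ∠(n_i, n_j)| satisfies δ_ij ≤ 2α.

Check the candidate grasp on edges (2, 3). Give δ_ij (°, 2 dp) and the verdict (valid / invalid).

δ = 150.32°, invalid

α = atan 0.1 = 5.71°;  2α = 11.42°
edge 2: e_2 = (+1.19, -2.30);  n_2 = (-0.8882, -0.4595)
edge 3: e_3 = (+2.76, -1.79);  n_3 = (-0.5441, -0.8390)
∠(n_2, n_3) = 29.68°
δ = |180° − 29.68°| = 150.32°
150.32° > 2α = 11.42°  →  invalid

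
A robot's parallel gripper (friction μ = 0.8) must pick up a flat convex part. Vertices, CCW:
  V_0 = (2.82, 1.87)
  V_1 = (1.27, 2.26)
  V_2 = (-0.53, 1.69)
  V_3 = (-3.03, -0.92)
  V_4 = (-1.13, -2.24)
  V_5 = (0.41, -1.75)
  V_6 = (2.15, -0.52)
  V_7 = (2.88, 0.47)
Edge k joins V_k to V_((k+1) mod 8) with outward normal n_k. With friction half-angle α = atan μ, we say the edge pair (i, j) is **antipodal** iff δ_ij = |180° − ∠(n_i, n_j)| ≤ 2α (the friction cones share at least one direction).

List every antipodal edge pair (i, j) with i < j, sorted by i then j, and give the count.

α = atan 0.8 = 38.66°;  2α = 77.32°
n_0 = (+0.2440, +0.9698)
n_1 = (-0.3019, +0.9533)
n_2 = (-0.7222, +0.6917)
n_3 = (-0.5706, -0.8213)
n_4 = (+0.3032, -0.9529)
n_5 = (+0.5772, -0.8166)
n_6 = (+0.8049, -0.5935)
n_7 = (+0.9991, +0.0428)
  (0,1): δ = 148.31°  ·
  (0,2): δ = 119.64°  ·
  (0,3): δ = 20.67°  ✓
  (0,4): δ = 31.77°  ✓
  (0,5): δ = 49.38°  ✓
  (0,6): δ = 67.72°  ✓
  (0,7): δ = 106.58°  ·
  (1,2): δ = 151.34°  ·
  (1,3): δ = 52.36°  ✓
  (1,4): δ = 0.08°  ✓
  (1,5): δ = 17.69°  ✓
  (1,6): δ = 36.02°  ✓
  (1,7): δ = 74.88°  ✓
  (2,3): δ = 81.02°  ·
  (2,4): δ = 28.58°  ✓
  (2,5): δ = 10.98°  ✓
  (2,6): δ = 7.36°  ✓
  (2,7): δ = 46.22°  ✓
  (3,4): δ = 127.56°  ·
  (3,5): δ = 109.95°  ·
  (3,6): δ = 91.61°  ·
  (3,7): δ = 52.76°  ✓
  (4,5): δ = 162.39°  ·
  (4,6): δ = 144.05°  ·
  (4,7): δ = 105.20°  ·
  (5,6): δ = 161.66°  ·
  (5,7): δ = 122.80°  ·
  (6,7): δ = 141.14°  ·
antipodal pairs: 14

count = 14; pairs: (0,3), (0,4), (0,5), (0,6), (1,3), (1,4), (1,5), (1,6), (1,7), (2,4), (2,5), (2,6), (2,7), (3,7)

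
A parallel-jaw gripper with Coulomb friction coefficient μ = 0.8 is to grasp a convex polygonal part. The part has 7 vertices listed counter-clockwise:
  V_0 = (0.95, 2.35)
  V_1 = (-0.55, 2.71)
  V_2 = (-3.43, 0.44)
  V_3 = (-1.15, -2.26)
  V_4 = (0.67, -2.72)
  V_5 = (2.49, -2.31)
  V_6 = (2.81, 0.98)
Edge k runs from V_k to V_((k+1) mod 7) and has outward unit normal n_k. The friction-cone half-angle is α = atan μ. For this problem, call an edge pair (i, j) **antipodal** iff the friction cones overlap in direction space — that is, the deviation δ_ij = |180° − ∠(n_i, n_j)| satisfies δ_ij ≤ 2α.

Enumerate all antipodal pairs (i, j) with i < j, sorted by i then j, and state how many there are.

α = atan 0.8 = 38.66°;  2α = 77.32°
n_0 = (+0.2334, +0.9724)
n_1 = (-0.6190, +0.7854)
n_2 = (-0.7640, -0.6452)
n_3 = (-0.2450, -0.9695)
n_4 = (+0.2198, -0.9756)
n_5 = (+0.9953, -0.0968)
n_6 = (+0.5931, +0.8052)
  (0,1): δ = 128.26°  ·
  (0,2): δ = 36.33°  ✓
  (0,3): δ = 0.69°  ✓
  (0,4): δ = 26.19°  ✓
  (0,5): δ = 97.94°  ·
  (0,6): δ = 157.12°  ·
  (1,2): δ = 88.07°  ·
  (1,3): δ = 52.43°  ✓
  (1,4): δ = 25.55°  ✓
  (1,5): δ = 46.20°  ✓
  (1,6): δ = 105.38°  ·
  (2,3): δ = 144.36°  ·
  (2,4): δ = 117.48°  ·
  (2,5): δ = 45.73°  ✓
  (2,6): δ = 13.45°  ✓
  (3,4): δ = 153.12°  ·
  (3,5): δ = 81.37°  ·
  (3,6): δ = 22.19°  ✓
  (4,5): δ = 108.25°  ·
  (4,6): δ = 49.07°  ✓
  (5,6): δ = 120.82°  ·
antipodal pairs: 10

count = 10; pairs: (0,2), (0,3), (0,4), (1,3), (1,4), (1,5), (2,5), (2,6), (3,6), (4,6)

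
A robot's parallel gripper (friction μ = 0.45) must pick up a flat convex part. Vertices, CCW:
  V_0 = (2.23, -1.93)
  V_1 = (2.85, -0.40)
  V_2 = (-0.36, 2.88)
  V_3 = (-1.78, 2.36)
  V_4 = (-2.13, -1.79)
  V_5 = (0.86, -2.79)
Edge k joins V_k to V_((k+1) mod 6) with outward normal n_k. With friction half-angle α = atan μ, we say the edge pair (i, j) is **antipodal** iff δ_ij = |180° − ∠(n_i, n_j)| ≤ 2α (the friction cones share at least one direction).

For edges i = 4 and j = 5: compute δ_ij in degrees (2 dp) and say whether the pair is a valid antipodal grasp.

δ = 129.39°, invalid

α = atan 0.45 = 24.23°;  2α = 48.46°
edge 4: e_4 = (+2.99, -1.00);  n_4 = (-0.3172, -0.9484)
edge 5: e_5 = (+1.37, +0.86);  n_5 = (+0.5317, -0.8470)
∠(n_4, n_5) = 50.61°
δ = |180° − 50.61°| = 129.39°
129.39° > 2α = 48.46°  →  invalid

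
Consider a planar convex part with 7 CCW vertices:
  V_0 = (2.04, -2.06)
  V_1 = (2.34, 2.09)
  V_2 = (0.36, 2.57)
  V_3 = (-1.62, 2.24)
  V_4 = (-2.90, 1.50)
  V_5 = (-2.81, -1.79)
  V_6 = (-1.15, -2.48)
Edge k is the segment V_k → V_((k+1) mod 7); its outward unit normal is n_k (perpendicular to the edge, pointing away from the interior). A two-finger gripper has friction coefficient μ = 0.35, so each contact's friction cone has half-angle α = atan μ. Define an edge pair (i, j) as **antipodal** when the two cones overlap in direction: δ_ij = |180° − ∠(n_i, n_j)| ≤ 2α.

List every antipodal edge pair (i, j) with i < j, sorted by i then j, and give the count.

α = atan 0.35 = 19.29°;  2α = 38.58°
n_0 = (+0.9974, -0.0721)
n_1 = (+0.2356, +0.9719)
n_2 = (-0.1644, +0.9864)
n_3 = (-0.5005, +0.8657)
n_4 = (-0.9996, -0.0273)
n_5 = (-0.3838, -0.9234)
n_6 = (+0.1305, -0.9914)
  (0,1): δ = 99.49°  ·
  (0,2): δ = 76.40°  ·
  (0,3): δ = 55.83°  ·
  (0,4): δ = 5.70°  ✓
  (0,5): δ = 71.56°  ·
  (0,6): δ = 101.64°  ·
  (1,2): δ = 156.91°  ·
  (1,3): δ = 136.34°  ·
  (1,4): δ = 74.81°  ·
  (1,5): δ = 8.94°  ✓
  (1,6): δ = 21.13°  ✓
  (2,3): δ = 159.43°  ·
  (2,4): δ = 97.90°  ·
  (2,5): δ = 32.03°  ✓
  (2,6): δ = 1.96°  ✓
  (3,4): δ = 118.47°  ·
  (3,5): δ = 52.60°  ·
  (3,6): δ = 22.53°  ✓
  (4,5): δ = 114.14°  ·
  (4,6): δ = 84.07°  ·
  (5,6): δ = 149.93°  ·
antipodal pairs: 6

count = 6; pairs: (0,4), (1,5), (1,6), (2,5), (2,6), (3,6)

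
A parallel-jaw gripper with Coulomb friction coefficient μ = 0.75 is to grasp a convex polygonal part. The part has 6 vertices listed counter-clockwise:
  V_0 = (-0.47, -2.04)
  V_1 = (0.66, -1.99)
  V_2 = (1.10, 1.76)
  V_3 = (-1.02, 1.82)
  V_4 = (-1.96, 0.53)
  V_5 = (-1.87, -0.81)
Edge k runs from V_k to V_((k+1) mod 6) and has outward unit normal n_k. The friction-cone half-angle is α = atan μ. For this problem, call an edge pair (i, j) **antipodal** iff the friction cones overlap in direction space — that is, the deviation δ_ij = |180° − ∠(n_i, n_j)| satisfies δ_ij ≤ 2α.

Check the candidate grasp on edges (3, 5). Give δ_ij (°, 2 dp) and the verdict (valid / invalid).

δ = 95.22°, invalid

α = atan 0.75 = 36.87°;  2α = 73.74°
edge 3: e_3 = (-0.94, -1.29);  n_3 = (-0.8082, +0.5889)
edge 5: e_5 = (+1.40, -1.23);  n_5 = (-0.6600, -0.7512)
∠(n_3, n_5) = 84.78°
δ = |180° − 84.78°| = 95.22°
95.22° > 2α = 73.74°  →  invalid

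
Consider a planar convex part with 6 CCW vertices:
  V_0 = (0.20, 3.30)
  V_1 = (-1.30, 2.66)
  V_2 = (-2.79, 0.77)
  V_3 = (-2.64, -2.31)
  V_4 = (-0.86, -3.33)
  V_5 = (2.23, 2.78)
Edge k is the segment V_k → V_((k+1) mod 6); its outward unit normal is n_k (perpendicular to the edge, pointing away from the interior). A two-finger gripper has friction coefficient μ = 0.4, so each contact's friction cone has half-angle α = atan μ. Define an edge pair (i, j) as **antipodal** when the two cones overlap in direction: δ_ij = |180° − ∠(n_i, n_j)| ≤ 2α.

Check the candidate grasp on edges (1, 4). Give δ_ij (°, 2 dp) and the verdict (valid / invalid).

δ = 11.42°, valid

α = atan 0.4 = 21.80°;  2α = 43.60°
edge 1: e_1 = (-1.49, -1.89);  n_1 = (-0.7853, +0.6191)
edge 4: e_4 = (+3.09, +6.11);  n_4 = (+0.8924, -0.4513)
∠(n_1, n_4) = 168.58°
δ = |180° − 168.58°| = 11.42°
11.42° ≤ 2α = 43.60°  →  valid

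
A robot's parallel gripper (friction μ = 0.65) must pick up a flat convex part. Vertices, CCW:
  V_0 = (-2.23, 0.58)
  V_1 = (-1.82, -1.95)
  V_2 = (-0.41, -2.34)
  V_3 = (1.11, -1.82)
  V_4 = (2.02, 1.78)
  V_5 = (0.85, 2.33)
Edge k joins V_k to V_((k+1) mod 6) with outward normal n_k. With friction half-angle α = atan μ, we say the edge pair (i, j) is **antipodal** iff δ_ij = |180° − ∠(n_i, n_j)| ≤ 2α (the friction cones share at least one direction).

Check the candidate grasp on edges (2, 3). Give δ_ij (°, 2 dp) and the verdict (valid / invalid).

α = atan 0.65 = 33.02°;  2α = 66.05°
edge 2: e_2 = (+1.52, +0.52);  n_2 = (+0.3237, -0.9462)
edge 3: e_3 = (+0.91, +3.60);  n_3 = (+0.9695, -0.2451)
∠(n_2, n_3) = 56.93°
δ = |180° − 56.93°| = 123.07°
123.07° > 2α = 66.05°  →  invalid

δ = 123.07°, invalid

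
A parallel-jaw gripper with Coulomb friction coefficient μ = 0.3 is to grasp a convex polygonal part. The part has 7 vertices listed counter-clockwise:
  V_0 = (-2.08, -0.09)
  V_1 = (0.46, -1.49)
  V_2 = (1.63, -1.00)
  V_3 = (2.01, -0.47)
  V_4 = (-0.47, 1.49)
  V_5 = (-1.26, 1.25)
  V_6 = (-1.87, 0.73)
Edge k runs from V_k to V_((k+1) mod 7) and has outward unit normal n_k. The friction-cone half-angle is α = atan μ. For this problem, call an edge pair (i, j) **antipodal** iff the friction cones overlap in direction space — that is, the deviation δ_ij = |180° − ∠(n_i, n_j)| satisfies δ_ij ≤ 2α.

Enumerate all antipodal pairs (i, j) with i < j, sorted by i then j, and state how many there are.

α = atan 0.3 = 16.70°;  2α = 33.40°
n_0 = (-0.4827, -0.8758)
n_1 = (+0.3863, -0.9224)
n_2 = (+0.8127, -0.5827)
n_3 = (+0.6201, +0.7846)
n_4 = (-0.2907, +0.9568)
n_5 = (-0.6487, +0.7610)
n_6 = (-0.9687, +0.2481)
  (0,1): δ = 128.41°  ·
  (0,2): δ = 96.78°  ·
  (0,3): δ = 9.46°  ✓
  (0,4): δ = 45.76°  ·
  (0,5): δ = 69.31°  ·
  (0,6): δ = 104.50°  ·
  (1,2): δ = 148.36°  ·
  (1,3): δ = 61.04°  ·
  (1,4): δ = 5.83°  ✓
  (1,5): δ = 17.72°  ✓
  (1,6): δ = 52.91°  ·
  (2,3): δ = 92.68°  ·
  (2,4): δ = 37.46°  ·
  (2,5): δ = 13.91°  ✓
  (2,6): δ = 21.28°  ✓
  (3,4): δ = 124.78°  ·
  (3,5): δ = 101.23°  ·
  (3,6): δ = 66.04°  ·
  (4,5): δ = 156.45°  ·
  (4,6): δ = 121.26°  ·
  (5,6): δ = 144.81°  ·
antipodal pairs: 5

count = 5; pairs: (0,3), (1,4), (1,5), (2,5), (2,6)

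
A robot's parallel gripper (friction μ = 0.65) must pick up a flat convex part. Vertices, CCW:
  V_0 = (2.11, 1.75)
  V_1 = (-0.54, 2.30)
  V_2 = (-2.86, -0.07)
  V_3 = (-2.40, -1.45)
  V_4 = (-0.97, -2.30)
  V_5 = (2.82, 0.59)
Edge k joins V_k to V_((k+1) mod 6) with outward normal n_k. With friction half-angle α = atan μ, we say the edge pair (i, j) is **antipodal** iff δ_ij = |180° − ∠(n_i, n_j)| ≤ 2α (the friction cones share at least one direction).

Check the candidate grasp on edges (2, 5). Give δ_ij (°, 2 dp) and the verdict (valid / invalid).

α = atan 0.65 = 33.02°;  2α = 66.05°
edge 2: e_2 = (+0.46, -1.38);  n_2 = (-0.9487, -0.3162)
edge 5: e_5 = (-0.71, +1.16);  n_5 = (+0.8529, +0.5220)
∠(n_2, n_5) = 166.97°
δ = |180° − 166.97°| = 13.03°
13.03° ≤ 2α = 66.05°  →  valid

δ = 13.03°, valid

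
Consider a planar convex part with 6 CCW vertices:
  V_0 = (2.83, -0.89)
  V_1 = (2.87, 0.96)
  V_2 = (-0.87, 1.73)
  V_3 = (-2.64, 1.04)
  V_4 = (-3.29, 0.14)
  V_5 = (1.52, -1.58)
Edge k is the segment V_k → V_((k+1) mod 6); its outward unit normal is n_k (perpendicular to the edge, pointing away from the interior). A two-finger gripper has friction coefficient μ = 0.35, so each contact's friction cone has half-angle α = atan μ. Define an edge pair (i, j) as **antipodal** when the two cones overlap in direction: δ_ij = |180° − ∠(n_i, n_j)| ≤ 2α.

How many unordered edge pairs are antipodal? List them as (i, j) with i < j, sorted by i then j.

α = atan 0.35 = 19.29°;  2α = 38.58°
n_0 = (+0.9998, -0.0216)
n_1 = (+0.2017, +0.9795)
n_2 = (-0.3632, +0.9317)
n_3 = (-0.8107, +0.5855)
n_4 = (-0.3367, -0.9416)
n_5 = (+0.4660, -0.8848)
  (0,1): δ = 100.39°  ·
  (0,2): δ = 67.46°  ·
  (0,3): δ = 34.60°  ✓
  (0,4): δ = 71.56°  ·
  (0,5): δ = 119.02°  ·
  (1,2): δ = 147.07°  ·
  (1,3): δ = 114.20°  ·
  (1,4): δ = 8.04°  ✓
  (1,5): δ = 39.41°  ·
  (2,3): δ = 147.14°  ·
  (2,4): δ = 40.97°  ·
  (2,5): δ = 6.48°  ✓
  (3,4): δ = 73.84°  ·
  (3,5): δ = 26.39°  ✓
  (4,5): δ = 132.55°  ·
antipodal pairs: 4

count = 4; pairs: (0,3), (1,4), (2,5), (3,5)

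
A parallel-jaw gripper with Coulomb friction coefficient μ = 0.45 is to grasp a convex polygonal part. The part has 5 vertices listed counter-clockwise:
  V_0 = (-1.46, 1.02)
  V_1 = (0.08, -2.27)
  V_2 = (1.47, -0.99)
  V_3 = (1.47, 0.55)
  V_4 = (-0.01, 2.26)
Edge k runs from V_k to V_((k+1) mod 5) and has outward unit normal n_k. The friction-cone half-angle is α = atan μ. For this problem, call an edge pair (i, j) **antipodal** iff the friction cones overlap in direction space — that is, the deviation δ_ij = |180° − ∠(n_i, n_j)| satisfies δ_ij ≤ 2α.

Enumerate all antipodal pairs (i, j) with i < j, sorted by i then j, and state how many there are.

count = 3; pairs: (0,2), (0,3), (1,4)

α = atan 0.45 = 24.23°;  2α = 48.46°
n_0 = (-0.9057, -0.4239)
n_1 = (+0.6774, -0.7356)
n_2 = (+1.0000, -0.0000)
n_3 = (+0.7561, +0.6544)
n_4 = (-0.6499, +0.7600)
  (0,1): δ = 72.44°  ·
  (0,2): δ = 25.08°  ✓
  (0,3): δ = 15.79°  ✓
  (0,4): δ = 105.45°  ·
  (1,2): δ = 132.64°  ·
  (1,3): δ = 91.76°  ·
  (1,4): δ = 2.10°  ✓
  (2,3): δ = 139.12°  ·
  (2,4): δ = 49.46°  ·
  (3,4): δ = 90.34°  ·
antipodal pairs: 3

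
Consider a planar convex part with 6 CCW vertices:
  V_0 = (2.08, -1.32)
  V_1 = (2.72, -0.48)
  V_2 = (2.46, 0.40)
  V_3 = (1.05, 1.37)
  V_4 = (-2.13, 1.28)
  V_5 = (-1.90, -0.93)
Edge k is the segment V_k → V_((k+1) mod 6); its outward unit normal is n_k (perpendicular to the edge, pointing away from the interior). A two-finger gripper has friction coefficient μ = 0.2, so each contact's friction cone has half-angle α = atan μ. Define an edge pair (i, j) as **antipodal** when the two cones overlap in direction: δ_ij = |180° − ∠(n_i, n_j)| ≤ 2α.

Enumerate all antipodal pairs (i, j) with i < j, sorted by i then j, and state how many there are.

α = atan 0.2 = 11.31°;  2α = 22.62°
n_0 = (+0.7954, -0.6060)
n_1 = (+0.9590, +0.2833)
n_2 = (+0.5668, +0.8239)
n_3 = (-0.0283, +0.9996)
n_4 = (-0.9946, -0.1035)
n_5 = (-0.0975, -0.9952)
  (0,1): δ = 126.24°  ·
  (0,2): δ = 87.22°  ·
  (0,3): δ = 51.07°  ·
  (0,4): δ = 43.25°  ·
  (0,5): δ = 121.71°  ·
  (1,2): δ = 140.99°  ·
  (1,3): δ = 104.84°  ·
  (1,4): δ = 10.52°  ✓
  (1,5): δ = 67.94°  ·
  (2,3): δ = 143.85°  ·
  (2,4): δ = 49.53°  ·
  (2,5): δ = 28.93°  ·
  (3,4): δ = 85.68°  ·
  (3,5): δ = 7.22°  ✓
  (4,5): δ = 101.54°  ·
antipodal pairs: 2

count = 2; pairs: (1,4), (3,5)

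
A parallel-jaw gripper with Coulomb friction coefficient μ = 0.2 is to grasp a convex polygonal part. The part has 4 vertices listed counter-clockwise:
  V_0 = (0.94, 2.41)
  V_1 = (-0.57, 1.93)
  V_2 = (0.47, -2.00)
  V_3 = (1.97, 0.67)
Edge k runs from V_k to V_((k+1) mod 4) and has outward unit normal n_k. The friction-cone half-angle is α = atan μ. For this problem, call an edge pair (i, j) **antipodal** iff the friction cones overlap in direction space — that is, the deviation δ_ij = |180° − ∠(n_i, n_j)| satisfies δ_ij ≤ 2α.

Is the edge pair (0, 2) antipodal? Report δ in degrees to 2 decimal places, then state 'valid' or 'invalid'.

δ = 43.04°, invalid

α = atan 0.2 = 11.31°;  2α = 22.62°
edge 0: e_0 = (-1.51, -0.48);  n_0 = (-0.3029, +0.9530)
edge 2: e_2 = (+1.50, +2.67);  n_2 = (+0.8718, -0.4898)
∠(n_0, n_2) = 136.96°
δ = |180° − 136.96°| = 43.04°
43.04° > 2α = 22.62°  →  invalid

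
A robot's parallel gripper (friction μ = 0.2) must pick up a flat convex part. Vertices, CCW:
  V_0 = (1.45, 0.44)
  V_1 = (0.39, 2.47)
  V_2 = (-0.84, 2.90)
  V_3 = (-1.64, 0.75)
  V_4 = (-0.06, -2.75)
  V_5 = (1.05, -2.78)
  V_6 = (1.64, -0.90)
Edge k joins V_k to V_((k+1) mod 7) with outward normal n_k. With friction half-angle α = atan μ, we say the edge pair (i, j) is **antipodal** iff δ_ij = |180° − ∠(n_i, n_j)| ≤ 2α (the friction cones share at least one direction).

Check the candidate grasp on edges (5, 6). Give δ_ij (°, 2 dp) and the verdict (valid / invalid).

δ = 154.51°, invalid

α = atan 0.2 = 11.31°;  2α = 22.62°
edge 5: e_5 = (+0.59, +1.88);  n_5 = (+0.9541, -0.2994)
edge 6: e_6 = (-0.19, +1.34);  n_6 = (+0.9901, +0.1404)
∠(n_5, n_6) = 25.49°
δ = |180° − 25.49°| = 154.51°
154.51° > 2α = 22.62°  →  invalid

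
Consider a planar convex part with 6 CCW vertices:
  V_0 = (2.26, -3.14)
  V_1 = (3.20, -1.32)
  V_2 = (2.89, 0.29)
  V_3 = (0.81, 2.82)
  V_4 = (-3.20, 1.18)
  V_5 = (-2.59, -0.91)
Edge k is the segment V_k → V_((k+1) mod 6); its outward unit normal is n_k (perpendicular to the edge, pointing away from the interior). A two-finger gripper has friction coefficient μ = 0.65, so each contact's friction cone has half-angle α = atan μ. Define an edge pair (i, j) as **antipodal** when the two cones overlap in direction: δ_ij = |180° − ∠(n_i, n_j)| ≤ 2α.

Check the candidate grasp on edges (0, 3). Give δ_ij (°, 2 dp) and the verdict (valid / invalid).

α = atan 0.65 = 33.02°;  2α = 66.05°
edge 0: e_0 = (+0.94, +1.82);  n_0 = (+0.8885, -0.4589)
edge 3: e_3 = (-4.01, -1.64);  n_3 = (-0.3785, +0.9256)
∠(n_0, n_3) = 139.56°
δ = |180° − 139.56°| = 40.44°
40.44° ≤ 2α = 66.05°  →  valid

δ = 40.44°, valid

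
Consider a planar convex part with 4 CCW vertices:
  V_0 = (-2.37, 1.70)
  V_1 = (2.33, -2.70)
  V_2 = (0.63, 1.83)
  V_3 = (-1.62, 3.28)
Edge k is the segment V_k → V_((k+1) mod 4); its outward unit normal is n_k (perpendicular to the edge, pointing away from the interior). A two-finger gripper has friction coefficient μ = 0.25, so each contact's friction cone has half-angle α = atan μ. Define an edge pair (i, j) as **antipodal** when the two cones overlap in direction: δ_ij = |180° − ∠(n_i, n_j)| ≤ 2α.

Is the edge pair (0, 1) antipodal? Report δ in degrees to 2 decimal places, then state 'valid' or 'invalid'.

α = atan 0.25 = 14.04°;  2α = 28.07°
edge 0: e_0 = (+4.70, -4.40);  n_0 = (-0.6834, -0.7300)
edge 1: e_1 = (-1.70, +4.53);  n_1 = (+0.9362, +0.3513)
∠(n_0, n_1) = 153.68°
δ = |180° − 153.68°| = 26.32°
26.32° ≤ 2α = 28.07°  →  valid

δ = 26.32°, valid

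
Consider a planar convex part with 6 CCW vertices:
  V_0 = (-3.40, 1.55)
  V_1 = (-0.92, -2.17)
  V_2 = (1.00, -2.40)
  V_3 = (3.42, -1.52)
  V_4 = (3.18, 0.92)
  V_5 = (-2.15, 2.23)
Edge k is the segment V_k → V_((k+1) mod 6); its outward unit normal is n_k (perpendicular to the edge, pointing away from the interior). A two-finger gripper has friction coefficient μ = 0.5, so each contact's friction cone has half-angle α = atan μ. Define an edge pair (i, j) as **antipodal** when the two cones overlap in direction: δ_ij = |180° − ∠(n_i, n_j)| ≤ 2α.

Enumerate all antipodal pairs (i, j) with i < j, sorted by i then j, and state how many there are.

α = atan 0.5 = 26.57°;  2α = 53.13°
n_0 = (-0.8321, -0.5547)
n_1 = (-0.1189, -0.9929)
n_2 = (+0.3417, -0.9398)
n_3 = (+0.9952, +0.0979)
n_4 = (+0.2387, +0.9711)
n_5 = (-0.4779, +0.8784)
  (0,1): δ = 130.52°  ·
  (0,2): δ = 103.71°  ·
  (0,3): δ = 28.07°  ✓
  (0,4): δ = 42.50°  ✓
  (0,5): δ = 84.86°  ·
  (1,2): δ = 153.19°  ·
  (1,3): δ = 77.55°  ·
  (1,4): δ = 6.98°  ✓
  (1,5): δ = 35.38°  ✓
  (2,3): δ = 104.37°  ·
  (2,4): δ = 33.79°  ✓
  (2,5): δ = 8.56°  ✓
  (3,4): δ = 109.43°  ·
  (3,5): δ = 67.07°  ·
  (4,5): δ = 137.65°  ·
antipodal pairs: 6

count = 6; pairs: (0,3), (0,4), (1,4), (1,5), (2,4), (2,5)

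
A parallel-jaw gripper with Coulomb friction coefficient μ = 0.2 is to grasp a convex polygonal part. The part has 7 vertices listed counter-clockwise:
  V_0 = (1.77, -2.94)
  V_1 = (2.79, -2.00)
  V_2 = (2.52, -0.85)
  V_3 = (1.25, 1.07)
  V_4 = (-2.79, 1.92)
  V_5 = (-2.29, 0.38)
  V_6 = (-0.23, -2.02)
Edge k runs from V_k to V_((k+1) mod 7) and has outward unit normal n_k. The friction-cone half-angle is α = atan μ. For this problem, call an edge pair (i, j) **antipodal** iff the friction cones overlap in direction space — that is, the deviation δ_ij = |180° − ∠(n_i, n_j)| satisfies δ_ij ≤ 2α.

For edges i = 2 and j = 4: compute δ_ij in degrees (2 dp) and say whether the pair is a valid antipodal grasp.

α = atan 0.2 = 11.31°;  2α = 22.62°
edge 2: e_2 = (-1.27, +1.92);  n_2 = (+0.8340, +0.5517)
edge 4: e_4 = (+0.50, -1.54);  n_4 = (-0.9511, -0.3088)
∠(n_2, n_4) = 164.50°
δ = |180° − 164.50°| = 15.50°
15.50° ≤ 2α = 22.62°  →  valid

δ = 15.50°, valid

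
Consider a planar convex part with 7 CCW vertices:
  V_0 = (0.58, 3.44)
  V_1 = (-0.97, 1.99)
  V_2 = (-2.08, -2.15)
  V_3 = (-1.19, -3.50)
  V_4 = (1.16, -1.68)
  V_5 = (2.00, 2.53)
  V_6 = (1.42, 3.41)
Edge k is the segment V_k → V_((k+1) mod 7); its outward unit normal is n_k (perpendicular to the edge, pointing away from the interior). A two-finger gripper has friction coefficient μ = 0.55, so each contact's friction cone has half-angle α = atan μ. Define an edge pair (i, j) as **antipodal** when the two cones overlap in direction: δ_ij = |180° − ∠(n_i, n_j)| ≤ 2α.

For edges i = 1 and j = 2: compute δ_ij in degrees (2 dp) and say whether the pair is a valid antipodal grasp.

α = atan 0.55 = 28.81°;  2α = 57.62°
edge 1: e_1 = (-1.11, -4.14);  n_1 = (-0.9659, +0.2590)
edge 2: e_2 = (+0.89, -1.35);  n_2 = (-0.8349, -0.5504)
∠(n_1, n_2) = 48.40°
δ = |180° − 48.40°| = 131.60°
131.60° > 2α = 57.62°  →  invalid

δ = 131.60°, invalid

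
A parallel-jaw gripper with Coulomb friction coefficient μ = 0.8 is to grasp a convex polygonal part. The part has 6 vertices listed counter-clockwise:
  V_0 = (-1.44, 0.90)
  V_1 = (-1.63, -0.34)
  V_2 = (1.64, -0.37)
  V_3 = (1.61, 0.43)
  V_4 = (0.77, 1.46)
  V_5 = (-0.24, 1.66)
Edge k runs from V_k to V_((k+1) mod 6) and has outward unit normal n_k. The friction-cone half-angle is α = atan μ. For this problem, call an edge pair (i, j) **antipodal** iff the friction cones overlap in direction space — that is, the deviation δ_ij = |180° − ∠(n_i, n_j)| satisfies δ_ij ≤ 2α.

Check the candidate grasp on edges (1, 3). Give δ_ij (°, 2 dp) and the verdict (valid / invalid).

δ = 50.28°, valid

α = atan 0.8 = 38.66°;  2α = 77.32°
edge 1: e_1 = (+3.27, -0.03);  n_1 = (-0.0092, -1.0000)
edge 3: e_3 = (-0.84, +1.03);  n_3 = (+0.7750, +0.6320)
∠(n_1, n_3) = 129.72°
δ = |180° − 129.72°| = 50.28°
50.28° ≤ 2α = 77.32°  →  valid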